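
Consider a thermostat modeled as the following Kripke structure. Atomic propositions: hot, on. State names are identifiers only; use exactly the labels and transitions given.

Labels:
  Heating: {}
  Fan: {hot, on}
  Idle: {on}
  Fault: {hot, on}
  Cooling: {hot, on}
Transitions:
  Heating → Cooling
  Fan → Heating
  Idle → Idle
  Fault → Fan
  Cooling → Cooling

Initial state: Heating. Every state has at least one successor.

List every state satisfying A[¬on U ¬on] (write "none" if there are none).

States satisfying ¬on: {Heating}.
States satisfying A[¬on U ¬on]: {Heating}.

{Heating}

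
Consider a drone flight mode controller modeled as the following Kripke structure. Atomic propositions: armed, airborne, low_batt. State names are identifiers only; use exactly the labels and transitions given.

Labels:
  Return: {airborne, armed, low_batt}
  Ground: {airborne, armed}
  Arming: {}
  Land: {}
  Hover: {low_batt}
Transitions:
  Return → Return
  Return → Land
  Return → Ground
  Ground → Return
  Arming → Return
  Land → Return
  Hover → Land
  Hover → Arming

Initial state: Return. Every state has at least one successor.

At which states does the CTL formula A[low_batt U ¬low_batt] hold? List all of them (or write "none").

States satisfying low_batt: {Return, Hover}.
States satisfying ¬low_batt: {Ground, Arming, Land}.
States satisfying A[low_batt U ¬low_batt]: {Ground, Arming, Land, Hover}.

{Ground, Arming, Land, Hover}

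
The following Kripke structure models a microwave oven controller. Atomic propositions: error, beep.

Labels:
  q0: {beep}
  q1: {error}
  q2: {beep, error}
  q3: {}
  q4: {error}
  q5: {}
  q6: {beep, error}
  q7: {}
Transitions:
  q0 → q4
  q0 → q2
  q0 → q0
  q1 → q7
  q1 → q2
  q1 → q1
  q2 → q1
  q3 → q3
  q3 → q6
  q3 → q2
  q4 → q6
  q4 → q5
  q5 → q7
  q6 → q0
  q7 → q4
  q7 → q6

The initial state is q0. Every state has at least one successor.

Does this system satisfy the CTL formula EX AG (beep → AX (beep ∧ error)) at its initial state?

No

States satisfying AG (beep → AX (beep ∧ error)): ∅.
States satisfying EX AG (beep → AX (beep ∧ error)): ∅.
No suitable path/successor from q0 witnesses the formula.
q0 ∉ Sat(EX AG (beep → AX (beep ∧ error))).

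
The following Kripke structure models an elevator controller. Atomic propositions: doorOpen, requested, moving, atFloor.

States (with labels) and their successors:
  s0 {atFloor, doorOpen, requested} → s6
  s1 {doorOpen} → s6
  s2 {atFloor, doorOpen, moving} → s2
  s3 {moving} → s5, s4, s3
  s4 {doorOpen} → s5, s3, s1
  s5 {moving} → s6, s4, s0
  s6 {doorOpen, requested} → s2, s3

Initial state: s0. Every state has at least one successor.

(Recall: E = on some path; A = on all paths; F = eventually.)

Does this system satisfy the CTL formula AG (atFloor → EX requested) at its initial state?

States satisfying atFloor → EX requested: {s0, s1, s3, s4, s5, s6}.
States satisfying AG (atFloor → EX requested): ∅.
s2 is reachable from s0 and violates atFloor → EX requested, so AG fails at s0.
s0 ∉ Sat(AG (atFloor → EX requested)).

Violated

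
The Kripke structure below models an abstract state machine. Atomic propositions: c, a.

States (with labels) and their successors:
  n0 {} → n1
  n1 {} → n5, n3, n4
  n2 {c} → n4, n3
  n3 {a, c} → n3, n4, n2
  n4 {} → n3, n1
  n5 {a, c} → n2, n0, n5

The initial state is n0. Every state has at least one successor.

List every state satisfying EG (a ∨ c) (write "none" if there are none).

States satisfying a ∨ c: {n2, n3, n5}.
States satisfying EG (a ∨ c): {n2, n3, n5}.

{n2, n3, n5}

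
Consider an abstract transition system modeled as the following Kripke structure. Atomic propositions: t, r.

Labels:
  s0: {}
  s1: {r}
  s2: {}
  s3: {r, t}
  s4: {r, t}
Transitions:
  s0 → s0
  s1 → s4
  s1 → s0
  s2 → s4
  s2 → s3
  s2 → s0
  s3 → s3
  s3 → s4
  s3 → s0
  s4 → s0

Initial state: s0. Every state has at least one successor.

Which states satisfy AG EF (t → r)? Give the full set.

{s0, s1, s2, s3, s4}

States satisfying EF (t → r): {s0, s1, s2, s3, s4}.
States satisfying AG EF (t → r): {s0, s1, s2, s3, s4}.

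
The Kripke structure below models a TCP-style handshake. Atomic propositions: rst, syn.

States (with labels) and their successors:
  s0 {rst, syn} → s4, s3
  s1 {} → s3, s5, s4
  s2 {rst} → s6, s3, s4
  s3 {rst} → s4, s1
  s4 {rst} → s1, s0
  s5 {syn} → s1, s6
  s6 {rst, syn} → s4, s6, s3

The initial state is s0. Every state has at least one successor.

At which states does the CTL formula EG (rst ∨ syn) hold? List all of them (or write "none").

{s0, s2, s3, s4, s5, s6}

States satisfying rst ∨ syn: {s0, s2, s3, s4, s5, s6}.
States satisfying EG (rst ∨ syn): {s0, s2, s3, s4, s5, s6}.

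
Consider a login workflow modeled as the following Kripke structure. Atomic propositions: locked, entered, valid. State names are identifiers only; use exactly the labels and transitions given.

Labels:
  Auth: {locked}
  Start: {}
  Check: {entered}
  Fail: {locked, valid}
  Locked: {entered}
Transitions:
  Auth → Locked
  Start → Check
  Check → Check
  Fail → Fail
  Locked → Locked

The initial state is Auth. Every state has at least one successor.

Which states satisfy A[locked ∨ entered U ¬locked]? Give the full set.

States satisfying locked ∨ entered: {Auth, Check, Fail, Locked}.
States satisfying ¬locked: {Start, Check, Locked}.
States satisfying A[locked ∨ entered U ¬locked]: {Auth, Start, Check, Locked}.

{Auth, Start, Check, Locked}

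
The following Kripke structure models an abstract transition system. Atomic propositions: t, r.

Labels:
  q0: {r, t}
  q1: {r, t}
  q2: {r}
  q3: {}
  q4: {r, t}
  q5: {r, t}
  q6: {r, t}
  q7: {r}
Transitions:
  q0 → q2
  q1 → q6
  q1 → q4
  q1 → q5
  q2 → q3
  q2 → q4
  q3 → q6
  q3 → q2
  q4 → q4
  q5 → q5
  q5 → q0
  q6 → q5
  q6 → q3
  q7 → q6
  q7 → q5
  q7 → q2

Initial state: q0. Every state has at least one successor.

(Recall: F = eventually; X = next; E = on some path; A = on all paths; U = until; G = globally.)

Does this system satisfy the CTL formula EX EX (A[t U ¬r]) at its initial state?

Satisfied

States satisfying EX (A[t U ¬r]): {q2, q6}.
States satisfying EX EX (A[t U ¬r]): {q0, q1, q3, q7}.
q0 ∈ Sat(EX EX (A[t U ¬r])).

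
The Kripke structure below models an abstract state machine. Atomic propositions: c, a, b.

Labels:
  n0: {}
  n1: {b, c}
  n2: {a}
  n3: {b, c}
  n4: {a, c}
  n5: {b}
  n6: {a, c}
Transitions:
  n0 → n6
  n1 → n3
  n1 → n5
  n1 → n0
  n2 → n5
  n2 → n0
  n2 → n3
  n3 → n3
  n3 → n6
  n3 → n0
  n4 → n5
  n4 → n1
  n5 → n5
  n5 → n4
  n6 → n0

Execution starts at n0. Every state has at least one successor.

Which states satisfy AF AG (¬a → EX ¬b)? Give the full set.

{n0, n1, n2, n3, n4, n5, n6}

States satisfying AG (¬a → EX ¬b): {n0, n1, n2, n3, n4, n5, n6}.
States satisfying AF AG (¬a → EX ¬b): {n0, n1, n2, n3, n4, n5, n6}.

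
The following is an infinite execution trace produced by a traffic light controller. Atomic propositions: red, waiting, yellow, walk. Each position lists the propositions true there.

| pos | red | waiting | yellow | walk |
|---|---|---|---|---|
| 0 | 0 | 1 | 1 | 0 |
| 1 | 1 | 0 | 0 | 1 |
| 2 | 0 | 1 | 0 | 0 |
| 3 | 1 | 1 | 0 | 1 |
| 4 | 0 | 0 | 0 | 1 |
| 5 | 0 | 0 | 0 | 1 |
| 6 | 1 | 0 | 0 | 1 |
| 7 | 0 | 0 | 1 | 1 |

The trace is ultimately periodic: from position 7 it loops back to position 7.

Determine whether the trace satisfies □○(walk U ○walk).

Holds

○(walk U ○walk) holds at every position 0..7, and those are all positions ever visited, so □○(walk U ○walk) holds.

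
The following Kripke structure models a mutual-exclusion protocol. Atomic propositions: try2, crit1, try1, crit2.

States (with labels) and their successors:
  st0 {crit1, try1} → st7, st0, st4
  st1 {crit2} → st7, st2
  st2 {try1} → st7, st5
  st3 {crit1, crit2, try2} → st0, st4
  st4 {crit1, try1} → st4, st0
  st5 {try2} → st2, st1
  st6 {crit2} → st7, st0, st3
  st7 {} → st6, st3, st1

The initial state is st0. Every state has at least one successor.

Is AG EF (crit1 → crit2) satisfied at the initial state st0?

States satisfying EF (crit1 → crit2): {st0, st1, st2, st3, st4, st5, st6, st7}.
States satisfying AG EF (crit1 → crit2): {st0, st1, st2, st3, st4, st5, st6, st7}.
Every state reachable from st0 satisfies EF (crit1 → crit2).
st0 ∈ Sat(AG EF (crit1 → crit2)).

Satisfied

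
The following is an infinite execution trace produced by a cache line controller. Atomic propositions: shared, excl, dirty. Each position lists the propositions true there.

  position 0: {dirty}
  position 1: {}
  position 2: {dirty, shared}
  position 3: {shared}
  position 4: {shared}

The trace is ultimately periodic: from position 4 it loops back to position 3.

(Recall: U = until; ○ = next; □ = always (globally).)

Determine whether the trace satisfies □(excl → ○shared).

Holds

excl → ○shared holds at every position 0..4, and those are all positions ever visited, so □(excl → ○shared) holds.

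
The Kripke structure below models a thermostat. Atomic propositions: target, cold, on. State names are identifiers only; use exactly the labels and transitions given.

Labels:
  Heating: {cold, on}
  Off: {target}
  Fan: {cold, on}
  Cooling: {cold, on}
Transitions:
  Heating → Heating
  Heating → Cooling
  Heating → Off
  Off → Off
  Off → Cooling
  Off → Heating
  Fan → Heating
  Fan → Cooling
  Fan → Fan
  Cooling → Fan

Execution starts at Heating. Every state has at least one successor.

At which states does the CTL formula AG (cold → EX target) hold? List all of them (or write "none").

none

States satisfying cold → EX target: {Heating, Off}.
States satisfying AG (cold → EX target): ∅.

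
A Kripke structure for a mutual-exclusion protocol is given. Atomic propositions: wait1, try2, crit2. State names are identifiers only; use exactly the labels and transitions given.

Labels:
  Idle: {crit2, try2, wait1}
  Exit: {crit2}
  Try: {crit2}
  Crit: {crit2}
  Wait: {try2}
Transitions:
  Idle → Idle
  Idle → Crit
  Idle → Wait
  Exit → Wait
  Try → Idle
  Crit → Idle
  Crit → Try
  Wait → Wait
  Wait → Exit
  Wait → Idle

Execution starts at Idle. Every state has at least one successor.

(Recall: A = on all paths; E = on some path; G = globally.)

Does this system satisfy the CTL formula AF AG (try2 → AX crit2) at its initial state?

No

States satisfying AG (try2 → AX crit2): ∅.
States satisfying AF AG (try2 → AX crit2): ∅.
There is a path from Idle along which AG (try2 → AX crit2) never holds.
Idle ∉ Sat(AF AG (try2 → AX crit2)).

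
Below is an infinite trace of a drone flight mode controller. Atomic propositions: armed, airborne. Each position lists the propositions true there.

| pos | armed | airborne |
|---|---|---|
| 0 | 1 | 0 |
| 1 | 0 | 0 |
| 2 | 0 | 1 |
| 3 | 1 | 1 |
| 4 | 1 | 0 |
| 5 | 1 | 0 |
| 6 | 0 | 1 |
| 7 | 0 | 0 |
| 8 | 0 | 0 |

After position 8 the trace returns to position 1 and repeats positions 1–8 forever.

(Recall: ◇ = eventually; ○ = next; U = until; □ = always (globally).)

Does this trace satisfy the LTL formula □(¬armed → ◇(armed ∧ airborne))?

Satisfied

¬armed → ◇(armed ∧ airborne) holds at every position 0..8, and those are all positions ever visited, so □(¬armed → ◇(armed ∧ airborne)) holds.
Positions where ¬armed holds: 1, 2, 6, 7, 8.
Check ◇(armed ∧ airborne) at each: 1→ok, 2→ok, 6→ok, 7→ok, 8→ok.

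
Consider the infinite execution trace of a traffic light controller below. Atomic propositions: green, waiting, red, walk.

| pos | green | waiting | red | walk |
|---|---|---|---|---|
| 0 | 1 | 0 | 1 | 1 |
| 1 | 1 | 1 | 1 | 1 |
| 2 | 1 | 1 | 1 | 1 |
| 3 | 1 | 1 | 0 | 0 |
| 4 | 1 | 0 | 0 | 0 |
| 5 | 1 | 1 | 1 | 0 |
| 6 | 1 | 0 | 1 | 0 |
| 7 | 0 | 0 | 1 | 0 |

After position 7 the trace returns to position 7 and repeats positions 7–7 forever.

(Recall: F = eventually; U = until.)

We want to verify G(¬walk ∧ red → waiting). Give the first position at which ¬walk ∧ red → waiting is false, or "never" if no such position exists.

6

Check ¬walk ∧ red → waiting at each position in order: 0 ✓, 1 ✓, 2 ✓, 3 ✓, 4 ✓, 5 ✓.
At position 6 the labels are {green, red}, so ¬walk ∧ red → waiting is false there. This is the first violation.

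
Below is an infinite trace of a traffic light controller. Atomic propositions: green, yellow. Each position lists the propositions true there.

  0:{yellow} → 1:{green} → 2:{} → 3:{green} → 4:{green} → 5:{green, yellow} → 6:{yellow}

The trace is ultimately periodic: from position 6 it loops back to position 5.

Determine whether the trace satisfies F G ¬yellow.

G ¬yellow is false at every position 0..6, so it never becomes true and F G ¬yellow fails.

Does not hold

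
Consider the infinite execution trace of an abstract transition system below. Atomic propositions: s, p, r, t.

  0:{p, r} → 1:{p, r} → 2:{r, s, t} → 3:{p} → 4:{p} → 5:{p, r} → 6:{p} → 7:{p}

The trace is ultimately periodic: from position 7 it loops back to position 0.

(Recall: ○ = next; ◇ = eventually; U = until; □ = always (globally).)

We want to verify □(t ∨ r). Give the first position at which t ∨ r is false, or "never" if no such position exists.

Check t ∨ r at each position in order: 0 ✓, 1 ✓, 2 ✓.
At position 3 the labels are {p}, so t ∨ r is false there. This is the first violation.

3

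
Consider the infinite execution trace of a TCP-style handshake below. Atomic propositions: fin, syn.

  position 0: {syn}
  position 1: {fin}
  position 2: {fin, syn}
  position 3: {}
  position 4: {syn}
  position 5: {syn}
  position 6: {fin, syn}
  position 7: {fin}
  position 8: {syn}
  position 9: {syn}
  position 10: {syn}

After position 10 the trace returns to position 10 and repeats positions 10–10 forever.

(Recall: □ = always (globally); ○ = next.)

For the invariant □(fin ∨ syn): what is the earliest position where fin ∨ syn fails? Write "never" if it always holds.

Check fin ∨ syn at each position in order: 0 ✓, 1 ✓, 2 ✓.
At position 3 the labels are {}, so fin ∨ syn is false there. This is the first violation.

3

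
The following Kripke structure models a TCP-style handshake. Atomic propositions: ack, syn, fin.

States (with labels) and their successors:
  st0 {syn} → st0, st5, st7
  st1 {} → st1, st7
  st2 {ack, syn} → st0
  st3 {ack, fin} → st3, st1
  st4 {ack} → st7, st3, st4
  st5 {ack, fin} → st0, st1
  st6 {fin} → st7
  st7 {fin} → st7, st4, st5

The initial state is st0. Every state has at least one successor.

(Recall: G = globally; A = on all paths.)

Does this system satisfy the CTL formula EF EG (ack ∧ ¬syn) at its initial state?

States satisfying EG (ack ∧ ¬syn): {st3, st4}.
States satisfying EF EG (ack ∧ ¬syn): {st0, st1, st2, st3, st4, st5, st6, st7}.
Some path from st0 reaches a state where EG (ack ∧ ¬syn) holds.
st0 ∈ Sat(EF EG (ack ∧ ¬syn)).

Holds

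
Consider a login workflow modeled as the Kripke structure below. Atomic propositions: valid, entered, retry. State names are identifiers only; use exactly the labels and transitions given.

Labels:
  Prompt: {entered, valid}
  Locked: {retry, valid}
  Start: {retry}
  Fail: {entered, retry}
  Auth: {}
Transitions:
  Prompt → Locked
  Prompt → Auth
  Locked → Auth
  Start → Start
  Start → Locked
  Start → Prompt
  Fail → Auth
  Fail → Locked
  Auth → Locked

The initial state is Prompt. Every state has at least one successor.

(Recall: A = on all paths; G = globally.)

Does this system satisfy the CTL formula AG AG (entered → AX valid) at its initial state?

States satisfying AG (entered → AX valid): {Locked, Auth}.
States satisfying AG AG (entered → AX valid): {Locked, Auth}.
Prompt is reachable from Prompt and violates AG (entered → AX valid), so AG fails at Prompt.
Prompt ∉ Sat(AG AG (entered → AX valid)).

No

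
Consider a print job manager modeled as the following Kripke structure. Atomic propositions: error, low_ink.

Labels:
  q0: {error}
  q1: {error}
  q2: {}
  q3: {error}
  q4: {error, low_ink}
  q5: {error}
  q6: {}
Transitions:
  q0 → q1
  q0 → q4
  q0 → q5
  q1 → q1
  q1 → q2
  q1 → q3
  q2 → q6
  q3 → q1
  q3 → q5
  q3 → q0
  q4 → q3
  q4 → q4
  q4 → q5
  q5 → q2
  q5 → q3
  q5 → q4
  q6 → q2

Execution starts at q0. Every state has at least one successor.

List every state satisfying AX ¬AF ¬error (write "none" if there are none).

States satisfying ¬AF ¬error: {q0, q1, q3, q4, q5}.
States satisfying AX ¬AF ¬error: {q0, q3, q4}.

{q0, q3, q4}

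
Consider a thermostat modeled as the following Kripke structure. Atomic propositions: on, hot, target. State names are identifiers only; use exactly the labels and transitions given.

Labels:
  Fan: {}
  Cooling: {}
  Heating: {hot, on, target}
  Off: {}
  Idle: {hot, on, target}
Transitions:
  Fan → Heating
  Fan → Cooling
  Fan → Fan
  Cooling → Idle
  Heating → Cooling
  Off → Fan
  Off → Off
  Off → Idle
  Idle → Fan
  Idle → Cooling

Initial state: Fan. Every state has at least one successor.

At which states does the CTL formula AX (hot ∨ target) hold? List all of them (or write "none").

{Cooling}

States satisfying hot ∨ target: {Heating, Idle}.
States satisfying AX (hot ∨ target): {Cooling}.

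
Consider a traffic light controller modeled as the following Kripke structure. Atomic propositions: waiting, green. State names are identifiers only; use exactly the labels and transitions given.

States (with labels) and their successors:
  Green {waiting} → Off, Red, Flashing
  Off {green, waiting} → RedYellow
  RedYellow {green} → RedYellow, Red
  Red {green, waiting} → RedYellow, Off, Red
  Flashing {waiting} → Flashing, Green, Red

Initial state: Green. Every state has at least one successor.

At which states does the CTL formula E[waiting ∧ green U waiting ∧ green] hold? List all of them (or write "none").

States satisfying waiting ∧ green: {Off, Red}.
States satisfying E[waiting ∧ green U waiting ∧ green]: {Off, Red}.

{Off, Red}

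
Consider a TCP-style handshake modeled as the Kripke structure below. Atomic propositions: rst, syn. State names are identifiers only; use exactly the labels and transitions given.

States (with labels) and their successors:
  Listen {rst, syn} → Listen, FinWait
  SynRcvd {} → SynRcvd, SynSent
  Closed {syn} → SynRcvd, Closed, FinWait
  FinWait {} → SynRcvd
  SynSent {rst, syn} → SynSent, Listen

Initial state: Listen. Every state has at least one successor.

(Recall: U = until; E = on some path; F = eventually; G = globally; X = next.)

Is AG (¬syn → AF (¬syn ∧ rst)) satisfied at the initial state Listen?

Violated

States satisfying ¬syn → AF (¬syn ∧ rst): {Listen, Closed, SynSent}.
States satisfying AG (¬syn → AF (¬syn ∧ rst)): ∅.
FinWait is reachable from Listen and violates ¬syn → AF (¬syn ∧ rst), so AG fails at Listen.
Listen ∉ Sat(AG (¬syn → AF (¬syn ∧ rst))).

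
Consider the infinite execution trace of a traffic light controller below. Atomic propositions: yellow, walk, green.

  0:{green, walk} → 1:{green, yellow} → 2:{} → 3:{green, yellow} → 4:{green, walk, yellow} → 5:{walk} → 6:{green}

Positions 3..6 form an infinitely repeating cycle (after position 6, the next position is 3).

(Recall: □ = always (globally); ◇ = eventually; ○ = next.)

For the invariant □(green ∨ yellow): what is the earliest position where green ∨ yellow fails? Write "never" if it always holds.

Check green ∨ yellow at each position in order: 0 ✓, 1 ✓.
At position 2 the labels are {}, so green ∨ yellow is false there. This is the first violation.

2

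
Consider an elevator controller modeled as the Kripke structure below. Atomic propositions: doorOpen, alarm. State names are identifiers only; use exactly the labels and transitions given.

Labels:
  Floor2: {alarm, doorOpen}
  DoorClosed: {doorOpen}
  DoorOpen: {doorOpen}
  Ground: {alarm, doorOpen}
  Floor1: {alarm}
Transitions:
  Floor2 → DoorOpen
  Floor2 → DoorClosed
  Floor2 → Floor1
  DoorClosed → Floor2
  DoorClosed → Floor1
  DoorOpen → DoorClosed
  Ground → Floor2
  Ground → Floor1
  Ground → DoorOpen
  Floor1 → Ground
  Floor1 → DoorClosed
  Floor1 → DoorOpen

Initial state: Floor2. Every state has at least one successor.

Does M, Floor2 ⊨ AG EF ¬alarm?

States satisfying EF ¬alarm: {Floor2, DoorClosed, DoorOpen, Ground, Floor1}.
States satisfying AG EF ¬alarm: {Floor2, DoorClosed, DoorOpen, Ground, Floor1}.
Every state reachable from Floor2 satisfies EF ¬alarm.
Floor2 ∈ Sat(AG EF ¬alarm).

Satisfied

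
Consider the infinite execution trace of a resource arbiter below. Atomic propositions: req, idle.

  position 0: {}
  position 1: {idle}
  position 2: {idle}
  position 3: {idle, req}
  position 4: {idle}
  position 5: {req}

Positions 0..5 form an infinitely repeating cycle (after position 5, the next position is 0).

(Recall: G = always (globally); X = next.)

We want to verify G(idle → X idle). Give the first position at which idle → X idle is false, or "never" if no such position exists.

4

Check idle → X idle at each position in order: 0 ✓, 1 ✓, 2 ✓, 3 ✓.
At position 4 the labels are {idle} and the next position 5 has {req}, so idle → X idle is false there. This is the first violation.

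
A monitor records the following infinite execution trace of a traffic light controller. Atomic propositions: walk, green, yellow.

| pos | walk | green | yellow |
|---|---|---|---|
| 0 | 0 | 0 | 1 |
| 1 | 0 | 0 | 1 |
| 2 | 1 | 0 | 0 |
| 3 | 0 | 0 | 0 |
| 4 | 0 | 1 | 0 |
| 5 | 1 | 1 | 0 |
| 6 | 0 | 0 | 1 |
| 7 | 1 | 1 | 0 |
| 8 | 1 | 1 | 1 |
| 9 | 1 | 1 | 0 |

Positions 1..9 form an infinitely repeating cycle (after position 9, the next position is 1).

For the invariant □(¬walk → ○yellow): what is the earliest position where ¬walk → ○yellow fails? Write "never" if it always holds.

1

Check ¬walk → ○yellow at each position in order: 0 ✓.
At position 1 the labels are {yellow} and the next position 2 has {walk}, so ¬walk → ○yellow is false there. This is the first violation.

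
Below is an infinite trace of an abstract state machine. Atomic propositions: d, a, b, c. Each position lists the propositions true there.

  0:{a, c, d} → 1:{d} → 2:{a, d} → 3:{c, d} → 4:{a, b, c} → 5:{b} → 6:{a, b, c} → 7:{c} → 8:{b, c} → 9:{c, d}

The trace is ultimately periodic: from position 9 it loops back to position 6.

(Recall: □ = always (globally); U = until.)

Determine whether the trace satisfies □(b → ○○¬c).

Does not hold

b → ○○¬c must hold at every position from 0 onward. It fails at position 4, so □(b → ○○¬c) is false.
Positions where b holds: 4, 5, 6, 8.
Check ○○¬c at each: 4→fails, 5→fails, 6→fails, 8→fails.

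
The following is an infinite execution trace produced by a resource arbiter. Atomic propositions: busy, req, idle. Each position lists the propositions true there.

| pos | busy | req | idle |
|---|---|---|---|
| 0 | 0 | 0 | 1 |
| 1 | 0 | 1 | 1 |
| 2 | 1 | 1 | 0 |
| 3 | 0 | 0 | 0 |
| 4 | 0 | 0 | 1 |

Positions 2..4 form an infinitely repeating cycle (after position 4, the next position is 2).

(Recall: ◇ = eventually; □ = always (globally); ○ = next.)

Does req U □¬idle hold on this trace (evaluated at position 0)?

Walking from position 0: at position 0, □¬idle has not yet held and req fails, so req U □¬idle is false.

Does not hold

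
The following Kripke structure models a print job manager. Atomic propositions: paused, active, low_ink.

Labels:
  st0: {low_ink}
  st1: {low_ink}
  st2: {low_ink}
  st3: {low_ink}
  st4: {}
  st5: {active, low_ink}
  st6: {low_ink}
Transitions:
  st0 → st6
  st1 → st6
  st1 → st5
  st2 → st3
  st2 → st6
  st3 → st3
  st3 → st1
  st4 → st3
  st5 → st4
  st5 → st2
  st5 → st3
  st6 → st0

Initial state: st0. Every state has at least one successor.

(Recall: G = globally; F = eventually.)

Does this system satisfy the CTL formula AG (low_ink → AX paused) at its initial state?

States satisfying low_ink → AX paused: {st4}.
States satisfying AG (low_ink → AX paused): ∅.
st0 is reachable from st0 and violates low_ink → AX paused, so AG fails at st0.
st0 ∉ Sat(AG (low_ink → AX paused)).

Violated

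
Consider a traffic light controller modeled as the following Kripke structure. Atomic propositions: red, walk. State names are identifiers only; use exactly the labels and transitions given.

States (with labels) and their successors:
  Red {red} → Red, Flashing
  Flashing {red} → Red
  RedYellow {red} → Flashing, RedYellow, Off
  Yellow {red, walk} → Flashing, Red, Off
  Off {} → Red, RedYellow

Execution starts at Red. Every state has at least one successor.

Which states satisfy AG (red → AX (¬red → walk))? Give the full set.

States satisfying red → AX (¬red → walk): {Red, Flashing, Off}.
States satisfying AG (red → AX (¬red → walk)): {Red, Flashing}.

{Red, Flashing}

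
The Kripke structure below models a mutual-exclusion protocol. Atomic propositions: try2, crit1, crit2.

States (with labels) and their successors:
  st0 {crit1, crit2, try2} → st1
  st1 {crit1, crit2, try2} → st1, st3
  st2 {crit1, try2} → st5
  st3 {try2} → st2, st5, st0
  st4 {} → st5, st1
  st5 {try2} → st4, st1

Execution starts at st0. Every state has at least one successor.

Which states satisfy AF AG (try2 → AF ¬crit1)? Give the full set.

States satisfying AG (try2 → AF ¬crit1): ∅.
States satisfying AF AG (try2 → AF ¬crit1): ∅.

none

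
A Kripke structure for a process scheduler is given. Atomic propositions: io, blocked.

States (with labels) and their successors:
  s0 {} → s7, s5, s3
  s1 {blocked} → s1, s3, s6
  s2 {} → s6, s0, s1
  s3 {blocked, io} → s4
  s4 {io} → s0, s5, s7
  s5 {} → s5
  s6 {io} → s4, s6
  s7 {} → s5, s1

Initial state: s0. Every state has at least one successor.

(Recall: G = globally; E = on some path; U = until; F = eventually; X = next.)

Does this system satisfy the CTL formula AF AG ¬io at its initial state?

States satisfying AG ¬io: {s5}.
States satisfying AF AG ¬io: {s5}.
There is a path from s0 along which AG ¬io never holds.
s0 ∉ Sat(AF AG ¬io).

Violated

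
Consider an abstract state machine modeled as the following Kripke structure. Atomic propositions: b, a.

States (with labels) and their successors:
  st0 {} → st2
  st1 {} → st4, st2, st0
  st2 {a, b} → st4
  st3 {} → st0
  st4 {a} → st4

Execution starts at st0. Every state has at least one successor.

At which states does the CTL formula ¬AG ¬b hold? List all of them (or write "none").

{st0, st1, st2, st3}

States satisfying ¬b: {st0, st1, st3, st4}.
States satisfying AG ¬b: {st4}.
States satisfying ¬AG ¬b: {st0, st1, st2, st3}.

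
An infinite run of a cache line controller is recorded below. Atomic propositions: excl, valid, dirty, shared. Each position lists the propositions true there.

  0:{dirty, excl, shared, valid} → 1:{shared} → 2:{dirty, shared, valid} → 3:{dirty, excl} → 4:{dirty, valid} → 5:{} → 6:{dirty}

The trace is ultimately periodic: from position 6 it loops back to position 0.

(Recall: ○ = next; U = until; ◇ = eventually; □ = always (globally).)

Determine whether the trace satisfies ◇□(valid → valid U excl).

Does not hold

□(valid → valid U excl) is false at every position 0..6, so it never becomes true and ◇□(valid → valid U excl) fails.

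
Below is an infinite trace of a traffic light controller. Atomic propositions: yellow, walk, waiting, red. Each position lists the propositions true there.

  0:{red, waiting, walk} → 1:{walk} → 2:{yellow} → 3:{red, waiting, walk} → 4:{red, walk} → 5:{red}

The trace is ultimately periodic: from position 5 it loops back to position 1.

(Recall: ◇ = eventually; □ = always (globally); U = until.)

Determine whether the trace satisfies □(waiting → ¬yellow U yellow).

waiting → ¬yellow U yellow holds at every position 0..5, and those are all positions ever visited, so □(waiting → ¬yellow U yellow) holds.
Positions where waiting holds: 0, 3.
Check ¬yellow U yellow at each: 0→ok, 3→ok.

Holds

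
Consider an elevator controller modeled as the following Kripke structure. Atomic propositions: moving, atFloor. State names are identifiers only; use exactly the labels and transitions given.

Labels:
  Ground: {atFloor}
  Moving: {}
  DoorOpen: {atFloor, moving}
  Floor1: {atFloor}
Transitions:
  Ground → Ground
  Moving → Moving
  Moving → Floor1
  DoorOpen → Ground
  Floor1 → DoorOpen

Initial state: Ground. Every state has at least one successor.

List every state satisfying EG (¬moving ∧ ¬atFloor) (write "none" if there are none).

States satisfying ¬moving ∧ ¬atFloor: {Moving}.
States satisfying EG (¬moving ∧ ¬atFloor): {Moving}.

{Moving}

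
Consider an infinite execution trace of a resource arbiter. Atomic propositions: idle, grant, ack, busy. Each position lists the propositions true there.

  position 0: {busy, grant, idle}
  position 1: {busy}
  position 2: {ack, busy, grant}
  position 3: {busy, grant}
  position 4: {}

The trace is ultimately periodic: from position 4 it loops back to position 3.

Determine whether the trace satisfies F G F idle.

G F idle is false at every position 0..4, so it never becomes true and F G F idle fails.

Violated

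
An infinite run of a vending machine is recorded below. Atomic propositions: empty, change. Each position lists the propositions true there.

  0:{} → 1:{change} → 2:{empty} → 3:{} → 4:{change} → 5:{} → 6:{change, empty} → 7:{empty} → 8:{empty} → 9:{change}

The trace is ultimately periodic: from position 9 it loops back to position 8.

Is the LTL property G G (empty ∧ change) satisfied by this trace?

G (empty ∧ change) must hold at every position from 0 onward. It fails at position 0, so G G (empty ∧ change) is false.

No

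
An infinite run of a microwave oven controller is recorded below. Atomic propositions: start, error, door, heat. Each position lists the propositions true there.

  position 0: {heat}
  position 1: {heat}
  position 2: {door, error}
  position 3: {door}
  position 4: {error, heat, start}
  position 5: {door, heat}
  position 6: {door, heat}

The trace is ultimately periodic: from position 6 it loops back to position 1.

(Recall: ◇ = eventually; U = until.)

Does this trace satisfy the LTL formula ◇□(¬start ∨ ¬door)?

Yes

□(¬start ∨ ¬door) holds at position 0, which is reachable from 0, so ◇□(¬start ∨ ¬door) holds.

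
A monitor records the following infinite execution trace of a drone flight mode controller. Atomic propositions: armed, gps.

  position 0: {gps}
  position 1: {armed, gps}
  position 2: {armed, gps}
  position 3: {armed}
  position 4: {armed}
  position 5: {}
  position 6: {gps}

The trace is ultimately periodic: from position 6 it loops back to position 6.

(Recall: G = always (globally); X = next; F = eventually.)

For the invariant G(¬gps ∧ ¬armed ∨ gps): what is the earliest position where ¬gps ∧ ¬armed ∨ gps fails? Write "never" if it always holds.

Check ¬gps ∧ ¬armed ∨ gps at each position in order: 0 ✓, 1 ✓, 2 ✓.
At position 3 the labels are {armed}, so ¬gps ∧ ¬armed ∨ gps is false there. This is the first violation.

3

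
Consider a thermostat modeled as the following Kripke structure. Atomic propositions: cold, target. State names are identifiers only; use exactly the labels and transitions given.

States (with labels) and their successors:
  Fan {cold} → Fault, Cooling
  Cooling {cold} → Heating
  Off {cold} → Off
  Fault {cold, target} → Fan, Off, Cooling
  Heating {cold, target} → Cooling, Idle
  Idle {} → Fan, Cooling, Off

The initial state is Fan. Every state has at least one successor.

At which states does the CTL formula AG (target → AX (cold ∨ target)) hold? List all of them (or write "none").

States satisfying target → AX (cold ∨ target): {Fan, Cooling, Off, Fault, Idle}.
States satisfying AG (target → AX (cold ∨ target)): {Off}.

{Off}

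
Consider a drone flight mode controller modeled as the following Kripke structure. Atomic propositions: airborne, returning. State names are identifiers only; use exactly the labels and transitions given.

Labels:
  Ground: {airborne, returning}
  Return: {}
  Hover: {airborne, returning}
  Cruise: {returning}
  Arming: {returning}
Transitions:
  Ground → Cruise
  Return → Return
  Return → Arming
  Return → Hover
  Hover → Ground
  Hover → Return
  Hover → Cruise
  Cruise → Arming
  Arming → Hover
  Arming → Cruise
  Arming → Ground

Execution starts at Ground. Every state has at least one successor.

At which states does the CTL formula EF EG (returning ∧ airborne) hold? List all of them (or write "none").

none

States satisfying EG (returning ∧ airborne): ∅.
States satisfying EF EG (returning ∧ airborne): ∅.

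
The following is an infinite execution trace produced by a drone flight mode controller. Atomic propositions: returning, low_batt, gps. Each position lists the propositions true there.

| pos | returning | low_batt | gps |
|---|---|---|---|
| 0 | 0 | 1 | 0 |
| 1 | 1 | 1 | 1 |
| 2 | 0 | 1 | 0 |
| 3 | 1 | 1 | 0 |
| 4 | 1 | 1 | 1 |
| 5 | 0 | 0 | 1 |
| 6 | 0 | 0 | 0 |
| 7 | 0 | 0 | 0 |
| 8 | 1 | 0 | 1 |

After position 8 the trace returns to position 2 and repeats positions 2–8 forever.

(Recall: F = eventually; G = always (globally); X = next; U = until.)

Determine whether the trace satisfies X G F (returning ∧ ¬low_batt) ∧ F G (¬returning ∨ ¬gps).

No

The position after 0 is 1; G F (returning ∧ ¬low_batt) is true there.
G (¬returning ∨ ¬gps) is false at every position 0..8, so it never becomes true and F G (¬returning ∨ ¬gps) fails.
At position 0: X G F (returning ∧ ¬low_batt) is true; F G (¬returning ∨ ¬gps) is false; so X G F (returning ∧ ¬low_batt) ∧ F G (¬returning ∨ ¬gps) is false.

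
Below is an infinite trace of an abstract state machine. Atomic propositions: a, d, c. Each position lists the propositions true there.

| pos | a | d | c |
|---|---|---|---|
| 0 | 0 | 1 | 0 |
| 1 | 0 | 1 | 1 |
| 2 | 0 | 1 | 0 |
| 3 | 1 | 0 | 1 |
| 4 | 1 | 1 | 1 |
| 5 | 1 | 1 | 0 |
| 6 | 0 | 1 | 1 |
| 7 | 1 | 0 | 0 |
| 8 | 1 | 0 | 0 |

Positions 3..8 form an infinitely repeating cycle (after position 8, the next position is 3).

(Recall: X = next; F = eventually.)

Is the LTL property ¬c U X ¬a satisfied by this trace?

Walking from position 0: X ¬a first holds at position 0, and ¬c holds at every earlier position along the way, so ¬c U X ¬a holds.

Yes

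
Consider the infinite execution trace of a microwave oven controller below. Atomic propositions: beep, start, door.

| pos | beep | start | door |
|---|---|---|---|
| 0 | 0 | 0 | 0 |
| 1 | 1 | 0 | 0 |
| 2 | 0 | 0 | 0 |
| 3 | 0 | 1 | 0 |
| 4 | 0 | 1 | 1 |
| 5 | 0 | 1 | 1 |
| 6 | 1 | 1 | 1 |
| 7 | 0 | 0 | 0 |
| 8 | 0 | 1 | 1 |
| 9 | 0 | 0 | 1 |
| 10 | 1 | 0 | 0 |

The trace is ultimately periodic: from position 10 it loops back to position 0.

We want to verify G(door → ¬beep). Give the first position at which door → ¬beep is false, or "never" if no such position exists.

6

Check door → ¬beep at each position in order: 0 ✓, 1 ✓, 2 ✓, 3 ✓, 4 ✓, 5 ✓.
At position 6 the labels are {beep, door, start}, so door → ¬beep is false there. This is the first violation.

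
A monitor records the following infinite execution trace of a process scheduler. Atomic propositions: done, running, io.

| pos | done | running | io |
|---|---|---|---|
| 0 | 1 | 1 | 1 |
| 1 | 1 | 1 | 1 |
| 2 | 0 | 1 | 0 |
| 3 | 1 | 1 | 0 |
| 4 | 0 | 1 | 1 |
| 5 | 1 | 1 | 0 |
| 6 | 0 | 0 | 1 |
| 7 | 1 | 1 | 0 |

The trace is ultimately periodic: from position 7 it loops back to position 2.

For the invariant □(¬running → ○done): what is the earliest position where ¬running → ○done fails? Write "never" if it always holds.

never

¬running → ○done holds at every position 0..7, and those are all the positions the trace ever visits, so the invariant □(¬running → ○done) is never violated.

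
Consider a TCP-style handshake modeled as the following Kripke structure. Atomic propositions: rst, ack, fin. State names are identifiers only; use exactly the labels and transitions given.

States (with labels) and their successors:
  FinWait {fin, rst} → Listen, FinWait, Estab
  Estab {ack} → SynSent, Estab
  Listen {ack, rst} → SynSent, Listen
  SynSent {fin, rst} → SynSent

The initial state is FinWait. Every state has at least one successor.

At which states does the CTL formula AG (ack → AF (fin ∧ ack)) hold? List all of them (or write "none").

States satisfying ack → AF (fin ∧ ack): {FinWait, SynSent}.
States satisfying AG (ack → AF (fin ∧ ack)): {SynSent}.

{SynSent}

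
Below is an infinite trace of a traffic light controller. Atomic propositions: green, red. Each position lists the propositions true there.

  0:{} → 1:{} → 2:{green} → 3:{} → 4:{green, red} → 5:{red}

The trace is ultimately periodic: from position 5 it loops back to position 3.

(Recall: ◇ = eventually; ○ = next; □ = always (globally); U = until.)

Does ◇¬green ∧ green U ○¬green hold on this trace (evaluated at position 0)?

¬green holds at position 0, which is reachable from 0, so ◇¬green holds.
Walking from position 0: ○¬green first holds at position 0, and green holds at every earlier position along the way, so green U ○¬green holds.
At position 0: ◇¬green is true; green U ○¬green is true; so ◇¬green ∧ green U ○¬green is true.

Yes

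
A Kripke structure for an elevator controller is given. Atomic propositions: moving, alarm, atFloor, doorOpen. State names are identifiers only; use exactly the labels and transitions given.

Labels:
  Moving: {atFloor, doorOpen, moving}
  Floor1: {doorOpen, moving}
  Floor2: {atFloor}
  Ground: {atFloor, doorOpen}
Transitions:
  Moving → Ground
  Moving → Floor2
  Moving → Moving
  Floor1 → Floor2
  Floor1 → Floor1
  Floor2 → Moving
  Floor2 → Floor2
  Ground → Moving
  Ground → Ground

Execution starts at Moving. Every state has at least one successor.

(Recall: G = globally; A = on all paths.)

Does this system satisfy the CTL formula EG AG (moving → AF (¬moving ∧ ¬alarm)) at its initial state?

States satisfying AG (moving → AF (¬moving ∧ ¬alarm)): ∅.
States satisfying EG AG (moving → AF (¬moving ∧ ¬alarm)): ∅.
No suitable path/successor from Moving witnesses the formula.
Moving ∉ Sat(EG AG (moving → AF (¬moving ∧ ¬alarm))).

No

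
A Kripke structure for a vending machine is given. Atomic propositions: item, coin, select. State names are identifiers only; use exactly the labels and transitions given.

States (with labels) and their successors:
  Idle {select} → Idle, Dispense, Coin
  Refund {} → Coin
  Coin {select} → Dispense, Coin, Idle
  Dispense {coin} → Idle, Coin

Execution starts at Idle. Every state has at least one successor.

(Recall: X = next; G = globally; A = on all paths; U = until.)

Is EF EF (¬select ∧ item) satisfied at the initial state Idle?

States satisfying EF (¬select ∧ item): ∅.
States satisfying EF EF (¬select ∧ item): ∅.
No suitable path/successor from Idle witnesses the formula.
Idle ∉ Sat(EF EF (¬select ∧ item)).

Violated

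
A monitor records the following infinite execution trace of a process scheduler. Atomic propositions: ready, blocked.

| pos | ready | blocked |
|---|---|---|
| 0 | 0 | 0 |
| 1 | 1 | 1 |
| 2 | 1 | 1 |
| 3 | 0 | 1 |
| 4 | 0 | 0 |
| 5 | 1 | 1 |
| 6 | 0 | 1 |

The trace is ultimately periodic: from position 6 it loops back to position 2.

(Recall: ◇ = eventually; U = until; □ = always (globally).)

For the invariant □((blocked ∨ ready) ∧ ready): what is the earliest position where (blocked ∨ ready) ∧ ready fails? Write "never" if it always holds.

At position 0 the labels are {}, so (blocked ∨ ready) ∧ ready is false there. This is the first violation.

0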